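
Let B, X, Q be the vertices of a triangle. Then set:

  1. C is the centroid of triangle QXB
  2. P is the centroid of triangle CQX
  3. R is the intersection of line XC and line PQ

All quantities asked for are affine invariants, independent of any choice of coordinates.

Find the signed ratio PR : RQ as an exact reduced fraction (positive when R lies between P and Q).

PR:RQ = -1/3

Assign B = (0, 0), X = (1, 0), Q = (0, 1) — the answer is frame-independent, so this choice is without loss of generality.
1. C is the centroid of triangle QXB ⇒ C = (1/3, 1/3)
2. P is the centroid of triangle CQX ⇒ P = (4/9, 4/9)
3. R is the intersection of line XC and line PQ ⇒ R = (2/3, 1/6)
R = P + t·(Q−P) with t = -1/2, so PR:RQ = t:(1−t) = -1/2:3/2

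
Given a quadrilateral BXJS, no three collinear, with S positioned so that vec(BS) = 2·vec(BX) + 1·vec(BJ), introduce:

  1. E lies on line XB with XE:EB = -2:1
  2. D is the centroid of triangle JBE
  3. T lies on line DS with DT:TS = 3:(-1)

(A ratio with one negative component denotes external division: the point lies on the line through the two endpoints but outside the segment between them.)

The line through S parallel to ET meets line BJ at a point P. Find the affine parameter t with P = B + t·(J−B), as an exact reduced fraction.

t = 9/25

Assign B = (0, 0), X = (1, 0), J = (0, 1), S = (2, 1) — the answer is frame-independent, so this choice is without loss of generality.
1. E lies on line XB with XE:EB = -2:1 ⇒ E = (-1, 0)
2. D is the centroid of triangle JBE ⇒ D = (-1/3, 1/3)
3. T lies on line DS with DT:TS = 3:(-1) ⇒ T = (19/6, 4/3)
through S parallel to ET: direction (25/6, 4/3); meets BJ at P = (0, 9/25)
P = B + t·(J−B) with t = 9/25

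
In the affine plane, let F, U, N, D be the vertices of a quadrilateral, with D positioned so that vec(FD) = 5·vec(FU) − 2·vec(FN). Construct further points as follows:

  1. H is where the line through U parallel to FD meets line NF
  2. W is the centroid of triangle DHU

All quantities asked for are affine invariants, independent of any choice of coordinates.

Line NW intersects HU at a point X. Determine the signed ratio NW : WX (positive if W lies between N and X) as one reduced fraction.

NW:WX = -11/2

Assign F = (0, 0), U = (1, 0), N = (0, 1), D = (5, -2) — the answer is frame-independent, so this choice is without loss of generality.
1. H is where the line through U parallel to FD meets line NF ⇒ H = (0, 2/5)
2. W is the centroid of triangle DHU ⇒ W = (2, -8/15)
line NW meets HU at X = (18/11, -14/55)
W = N + t·(X−N) with t = 11/9, so NW:WX = 11/9:-2/9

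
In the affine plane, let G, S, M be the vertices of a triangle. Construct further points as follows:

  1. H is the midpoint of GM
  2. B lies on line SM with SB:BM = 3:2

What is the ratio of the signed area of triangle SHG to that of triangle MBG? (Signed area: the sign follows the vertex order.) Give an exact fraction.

Assign G = (0, 0), S = (1, 0), M = (0, 1) — the answer is frame-independent, so this choice is without loss of generality.
1. H is the midpoint of GM ⇒ H = (0, 1/2)
2. B lies on line SM with SB:BM = 3:2 ⇒ B = (2/5, 3/5)
2·[SHG] = 1/2, 2·[MBG] = -2/5
[SHG]:[MBG] = 1/2:-2/5 = -5/4

[SHG]:[MBG] = -5/4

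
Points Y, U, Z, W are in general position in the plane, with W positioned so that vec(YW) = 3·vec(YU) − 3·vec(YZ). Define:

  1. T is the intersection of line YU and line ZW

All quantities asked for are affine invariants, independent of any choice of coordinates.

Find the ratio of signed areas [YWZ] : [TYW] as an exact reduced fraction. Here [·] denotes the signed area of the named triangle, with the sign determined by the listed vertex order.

Work in coordinates with Y = (0, 0), U = (1, 0), Z = (0, 1), W = (3, -3).
1. T is the intersection of line YU and line ZW ⇒ T = (3/4, 0)
2·[YWZ] = 3, 2·[TYW] = 9/4
[YWZ]:[TYW] = 3:9/4 = 4/3

[YWZ]:[TYW] = 4/3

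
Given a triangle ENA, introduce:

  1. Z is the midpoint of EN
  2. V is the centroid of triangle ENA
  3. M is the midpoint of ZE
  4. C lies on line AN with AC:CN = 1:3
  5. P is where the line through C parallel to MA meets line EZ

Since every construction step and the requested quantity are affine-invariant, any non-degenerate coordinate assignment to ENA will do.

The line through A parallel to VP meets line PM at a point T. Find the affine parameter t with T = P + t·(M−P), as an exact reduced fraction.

t = 2/3

Set E = (0, 0), N = (1, 0), A = (0, 1); any affine frame gives the same invariant.
1. Z is the midpoint of EN ⇒ Z = (1/2, 0)
2. V is the centroid of triangle ENA ⇒ V = (1/3, 1/3)
3. M is the midpoint of ZE ⇒ M = (1/4, 0)
4. C lies on line AN with AC:CN = 1:3 ⇒ C = (1/4, 3/4)
5. P is where the line through C parallel to MA meets line EZ ⇒ P = (7/16, 0)
through A parallel to VP: direction (5/48, -1/3); meets PM at T = (5/16, 0)
T = P + t·(M−P) with t = 2/3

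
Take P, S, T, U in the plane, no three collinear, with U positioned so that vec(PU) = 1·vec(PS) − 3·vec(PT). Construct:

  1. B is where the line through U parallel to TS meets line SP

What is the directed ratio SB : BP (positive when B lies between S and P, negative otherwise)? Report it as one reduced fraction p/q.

SB:BP = -3/2

Work in coordinates with P = (0, 0), S = (1, 0), T = (0, 1), U = (1, -3).
1. B is where the line through U parallel to TS meets line SP ⇒ B = (-2, 0)
B = S + t·(P−S) with t = 3, so SB:BP = t:(1−t) = 3:-2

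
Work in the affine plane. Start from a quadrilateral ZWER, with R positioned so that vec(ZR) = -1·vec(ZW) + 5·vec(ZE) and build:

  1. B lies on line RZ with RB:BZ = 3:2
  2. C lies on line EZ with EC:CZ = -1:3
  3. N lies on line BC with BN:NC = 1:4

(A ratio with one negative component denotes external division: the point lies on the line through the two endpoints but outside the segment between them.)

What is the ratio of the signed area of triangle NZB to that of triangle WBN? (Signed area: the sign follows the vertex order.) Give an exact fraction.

Assign Z = (0, 0), W = (1, 0), E = (0, 1), R = (-1, 5) — the answer is frame-independent, so this choice is without loss of generality.
1. B lies on line RZ with RB:BZ = 3:2 ⇒ B = (-2/5, 2)
2. C lies on line EZ with EC:CZ = -1:3 ⇒ C = (0, 3/2)
3. N lies on line BC with BN:NC = 1:4 ⇒ N = (-8/25, 19/10)
2·[NZB] = -3/25, 2·[WBN] = -1/50
[NZB]:[WBN] = -3/25:-1/50 = 6

[NZB]:[WBN] = 6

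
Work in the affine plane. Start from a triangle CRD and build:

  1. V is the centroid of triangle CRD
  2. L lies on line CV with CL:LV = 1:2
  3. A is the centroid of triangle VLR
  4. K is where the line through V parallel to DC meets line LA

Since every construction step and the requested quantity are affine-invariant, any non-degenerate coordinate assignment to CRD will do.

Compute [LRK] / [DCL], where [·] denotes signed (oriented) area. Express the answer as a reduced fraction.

Assign C = (0, 0), R = (1, 0), D = (0, 1) — the answer is frame-independent, so this choice is without loss of generality.
1. V is the centroid of triangle CRD ⇒ V = (1/3, 1/3)
2. L lies on line CV with CL:LV = 1:2 ⇒ L = (1/9, 1/9)
3. A is the centroid of triangle VLR ⇒ A = (13/27, 4/27)
4. K is where the line through V parallel to DC meets line LA ⇒ K = (1/3, 2/15)
2·[LRK] = 2/45, 2·[DCL] = 1/9
[LRK]:[DCL] = 2/45:1/9 = 2/5

[LRK]:[DCL] = 2/5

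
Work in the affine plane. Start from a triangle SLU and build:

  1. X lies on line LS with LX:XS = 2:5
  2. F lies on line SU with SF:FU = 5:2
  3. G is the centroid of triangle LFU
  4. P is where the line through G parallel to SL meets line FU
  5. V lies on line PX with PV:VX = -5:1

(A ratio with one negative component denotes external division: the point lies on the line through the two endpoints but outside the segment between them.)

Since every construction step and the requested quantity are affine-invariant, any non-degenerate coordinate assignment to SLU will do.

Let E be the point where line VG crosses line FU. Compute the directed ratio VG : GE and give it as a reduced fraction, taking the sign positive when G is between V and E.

Set S = (0, 0), L = (1, 0), U = (0, 1); any affine frame gives the same invariant.
1. X lies on line LS with LX:XS = 2:5 ⇒ X = (5/7, 0)
2. F lies on line SU with SF:FU = 5:2 ⇒ F = (0, 5/7)
3. G is the centroid of triangle LFU ⇒ G = (1/3, 4/7)
4. P is where the line through G parallel to SL meets line FU ⇒ P = (0, 4/7)
5. V lies on line PX with PV:VX = -5:1 ⇒ V = (25/28, -1/7)
line VG meets FU at E = (0, 328/329)
G = V + t·(E−V) with t = 47/75, so VG:GE = 47/75:28/75

VG:GE = 47/28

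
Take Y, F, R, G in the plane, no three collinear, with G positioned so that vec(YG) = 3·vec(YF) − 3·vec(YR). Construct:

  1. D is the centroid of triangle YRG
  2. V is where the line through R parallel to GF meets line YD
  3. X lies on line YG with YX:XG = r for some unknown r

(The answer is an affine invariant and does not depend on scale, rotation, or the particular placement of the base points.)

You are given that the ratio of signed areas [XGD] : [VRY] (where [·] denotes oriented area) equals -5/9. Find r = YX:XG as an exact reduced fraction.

r = -5/2

Work in coordinates with Y = (0, 0), F = (1, 0), R = (0, 1), G = (3, -3).
1. D is the centroid of triangle YRG ⇒ D = (1, -2/3)
2. V is where the line through R parallel to GF meets line YD ⇒ V = (6/5, -4/5)
3. With YX:XG = r, write λ = r/(r+1) so X = Y + λ·(G−Y); X is affine-linear in λ
Every point depending on X is an affine combination of X and λ-independent points, so each such coordinate is linear in λ; the λ² term in each signed area is a multiple of (G−Y)×(G−Y) = 0, so 2·[XGD] and 2·[VRY] are each linear in λ. Evaluating at λ=0 and λ=1:
  2·[XGD] = −λ + 1,   2·[VRY] = 6/5
So [XGD]:[VRY] = (−λ + 1) / (6/5). Setting this equal to -5/9:
  −λ + 1 = -5/9·(6/5)  ⇒  λ = 5/3
Then r = λ/(1−λ) = (5/3)/(-2/3) = -5/2. Check: with r = -5/2, X = (5, -5) and [XGD]:[VRY] = -5/9 as required.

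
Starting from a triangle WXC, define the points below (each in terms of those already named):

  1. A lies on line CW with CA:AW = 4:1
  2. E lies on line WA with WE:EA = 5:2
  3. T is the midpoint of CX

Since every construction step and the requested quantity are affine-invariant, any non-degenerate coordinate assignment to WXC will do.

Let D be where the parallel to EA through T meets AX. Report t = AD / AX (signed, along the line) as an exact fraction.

Assign W = (0, 0), X = (1, 0), C = (0, 1) — the answer is frame-independent, so this choice is without loss of generality.
1. A lies on line CW with CA:AW = 4:1 ⇒ A = (0, 1/5)
2. E lies on line WA with WE:EA = 5:2 ⇒ E = (0, 1/7)
3. T is the midpoint of CX ⇒ T = (1/2, 1/2)
through T parallel to EA: direction (0, 2/35); meets AX at D = (1/2, 1/10)
D = A + t·(X−A) with t = 1/2

t = 1/2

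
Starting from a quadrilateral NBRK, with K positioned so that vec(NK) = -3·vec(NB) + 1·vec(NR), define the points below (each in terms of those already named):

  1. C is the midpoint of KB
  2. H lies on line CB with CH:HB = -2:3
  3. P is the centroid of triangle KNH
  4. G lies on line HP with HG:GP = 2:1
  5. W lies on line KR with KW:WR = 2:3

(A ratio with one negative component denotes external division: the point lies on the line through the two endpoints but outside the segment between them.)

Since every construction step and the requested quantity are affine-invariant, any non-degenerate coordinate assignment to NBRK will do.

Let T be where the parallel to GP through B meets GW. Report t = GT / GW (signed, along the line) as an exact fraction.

t = 15/29

Work in coordinates with N = (0, 0), B = (1, 0), R = (0, 1), K = (-3, 1).
1. C is the midpoint of KB ⇒ C = (-1, 1/2)
2. H lies on line CB with CH:HB = -2:3 ⇒ H = (-5, 3/2)
3. P is the centroid of triangle KNH ⇒ P = (-8/3, 5/6)
4. G lies on line HP with HG:GP = 2:1 ⇒ G = (-31/9, 19/18)
5. W lies on line KR with KW:WR = 2:3 ⇒ W = (-9/5, 1)
through B parallel to GP: direction (7/9, -2/9); meets GW at T = (-677/261, 268/261)
T = G + t·(W−G) with t = 15/29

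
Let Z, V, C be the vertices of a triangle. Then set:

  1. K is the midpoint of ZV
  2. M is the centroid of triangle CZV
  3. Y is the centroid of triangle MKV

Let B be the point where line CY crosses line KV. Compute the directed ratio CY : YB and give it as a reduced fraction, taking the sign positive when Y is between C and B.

Choose coordinates Z = (0, 0), V = (1, 0), C = (0, 1).
1. K is the midpoint of ZV ⇒ K = (1/2, 0)
2. M is the centroid of triangle CZV ⇒ M = (1/3, 1/3)
3. Y is the centroid of triangle MKV ⇒ Y = (11/18, 1/9)
line CY meets KV at B = (11/16, 0)
Y = C + t·(B−C) with t = 8/9, so CY:YB = 8/9:1/9

CY:YB = 8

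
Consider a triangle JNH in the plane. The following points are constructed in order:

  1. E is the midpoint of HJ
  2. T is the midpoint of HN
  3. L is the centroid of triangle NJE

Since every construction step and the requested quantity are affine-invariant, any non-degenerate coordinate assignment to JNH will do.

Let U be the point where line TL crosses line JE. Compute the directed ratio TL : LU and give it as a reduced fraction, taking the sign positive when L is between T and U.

TL:LU = 1/2

Assign J = (0, 0), N = (1, 0), H = (0, 1) — the answer is frame-independent, so this choice is without loss of generality.
1. E is the midpoint of HJ ⇒ E = (0, 1/2)
2. T is the midpoint of HN ⇒ T = (1/2, 1/2)
3. L is the centroid of triangle NJE ⇒ L = (1/3, 1/6)
line TL meets JE at U = (0, -1/2)
L = T + t·(U−T) with t = 1/3, so TL:LU = 1/3:2/3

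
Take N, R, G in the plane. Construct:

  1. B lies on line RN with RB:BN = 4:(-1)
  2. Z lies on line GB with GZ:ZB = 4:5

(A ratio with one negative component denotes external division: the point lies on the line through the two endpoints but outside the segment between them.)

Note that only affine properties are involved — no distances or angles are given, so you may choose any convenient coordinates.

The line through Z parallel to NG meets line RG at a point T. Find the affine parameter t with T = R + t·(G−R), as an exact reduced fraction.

t = 31/27

Set N = (0, 0), R = (1, 0), G = (0, 1); any affine frame gives the same invariant.
1. B lies on line RN with RB:BN = 4:(-1) ⇒ B = (-1/3, 0)
2. Z lies on line GB with GZ:ZB = 4:5 ⇒ Z = (-4/27, 5/9)
through Z parallel to NG: direction (0, 1); meets RG at T = (-4/27, 31/27)
T = R + t·(G−R) with t = 31/27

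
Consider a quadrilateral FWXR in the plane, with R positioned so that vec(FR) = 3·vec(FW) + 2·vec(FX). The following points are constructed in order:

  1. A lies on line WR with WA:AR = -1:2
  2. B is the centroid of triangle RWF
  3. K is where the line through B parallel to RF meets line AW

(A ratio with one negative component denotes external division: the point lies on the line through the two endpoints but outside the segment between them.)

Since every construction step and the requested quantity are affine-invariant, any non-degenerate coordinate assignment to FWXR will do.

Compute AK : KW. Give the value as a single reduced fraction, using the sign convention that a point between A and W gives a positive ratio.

AK:KW = -5/2

Assign F = (0, 0), W = (1, 0), X = (0, 1), R = (3, 2) — the answer is frame-independent, so this choice is without loss of generality.
1. A lies on line WR with WA:AR = -1:2 ⇒ A = (-1, -2)
2. B is the centroid of triangle RWF ⇒ B = (4/3, 2/3)
3. K is where the line through B parallel to RF meets line AW ⇒ K = (7/3, 4/3)
K = A + t·(W−A) with t = 5/3, so AK:KW = t:(1−t) = 5/3:-2/3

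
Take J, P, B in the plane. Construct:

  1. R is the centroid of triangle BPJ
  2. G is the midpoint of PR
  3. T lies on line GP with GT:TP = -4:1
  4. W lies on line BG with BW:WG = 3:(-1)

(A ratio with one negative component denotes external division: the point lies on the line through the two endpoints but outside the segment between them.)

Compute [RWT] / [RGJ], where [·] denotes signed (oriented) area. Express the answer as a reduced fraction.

Assign J = (0, 0), P = (1, 0), B = (0, 1) — the answer is frame-independent, so this choice is without loss of generality.
1. R is the centroid of triangle BPJ ⇒ R = (1/3, 1/3)
2. G is the midpoint of PR ⇒ G = (2/3, 1/6)
3. T lies on line GP with GT:TP = -4:1 ⇒ T = (10/9, -1/18)
4. W lies on line BG with BW:WG = 3:(-1) ⇒ W = (1, -1/4)
2·[RWT] = 7/36, 2·[RGJ] = -1/6
[RWT]:[RGJ] = 7/36:-1/6 = -7/6

[RWT]:[RGJ] = -7/6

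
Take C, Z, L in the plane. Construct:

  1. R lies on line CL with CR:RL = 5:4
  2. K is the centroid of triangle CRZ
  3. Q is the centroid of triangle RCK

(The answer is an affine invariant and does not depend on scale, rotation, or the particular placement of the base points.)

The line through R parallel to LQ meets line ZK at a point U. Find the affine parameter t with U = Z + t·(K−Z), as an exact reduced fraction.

t = 56/39

Choose coordinates C = (0, 0), Z = (1, 0), L = (0, 1).
1. R lies on line CL with CR:RL = 5:4 ⇒ R = (0, 5/9)
2. K is the centroid of triangle CRZ ⇒ K = (1/3, 5/27)
3. Q is the centroid of triangle RCK ⇒ Q = (1/9, 20/81)
through R parallel to LQ: direction (1/9, -61/81); meets ZK at U = (5/117, 280/1053)
U = Z + t·(K−Z) with t = 56/39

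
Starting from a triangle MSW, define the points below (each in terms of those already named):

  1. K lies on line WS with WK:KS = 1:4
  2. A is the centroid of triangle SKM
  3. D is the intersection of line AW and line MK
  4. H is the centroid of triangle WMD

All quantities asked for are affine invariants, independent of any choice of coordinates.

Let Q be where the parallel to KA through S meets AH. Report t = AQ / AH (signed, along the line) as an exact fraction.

t = -28/13

Assign M = (0, 0), S = (1, 0), W = (0, 1) — the answer is frame-independent, so this choice is without loss of generality.
1. K lies on line WS with WK:KS = 1:4 ⇒ K = (1/5, 4/5)
2. A is the centroid of triangle SKM ⇒ A = (2/5, 4/15)
3. D is the intersection of line AW and line MK ⇒ D = (6/35, 24/35)
4. H is the centroid of triangle WMD ⇒ H = (2/35, 59/105)
through S parallel to KA: direction (1/5, -8/15); meets AH at Q = (74/65, -24/65)
Q = A + t·(H−A) with t = -28/13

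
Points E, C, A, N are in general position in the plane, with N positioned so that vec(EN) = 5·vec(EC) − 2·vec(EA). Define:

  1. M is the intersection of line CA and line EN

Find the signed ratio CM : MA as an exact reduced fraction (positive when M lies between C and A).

CM:MA = -2/5

Set E = (0, 0), C = (1, 0), A = (0, 1), N = (5, -2); any affine frame gives the same invariant.
1. M is the intersection of line CA and line EN ⇒ M = (5/3, -2/3)
M = C + t·(A−C) with t = -2/3, so CM:MA = t:(1−t) = -2/3:5/3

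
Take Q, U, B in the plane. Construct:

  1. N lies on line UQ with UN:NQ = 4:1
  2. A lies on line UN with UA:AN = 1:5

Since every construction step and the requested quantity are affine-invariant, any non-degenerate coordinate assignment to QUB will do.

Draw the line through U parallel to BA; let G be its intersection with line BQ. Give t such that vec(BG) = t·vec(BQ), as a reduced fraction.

t = -2/13

Set Q = (0, 0), U = (1, 0), B = (0, 1); any affine frame gives the same invariant.
1. N lies on line UQ with UN:NQ = 4:1 ⇒ N = (1/5, 0)
2. A lies on line UN with UA:AN = 1:5 ⇒ A = (13/15, 0)
through U parallel to BA: direction (13/15, -1); meets BQ at G = (0, 15/13)
G = B + t·(Q−B) with t = -2/13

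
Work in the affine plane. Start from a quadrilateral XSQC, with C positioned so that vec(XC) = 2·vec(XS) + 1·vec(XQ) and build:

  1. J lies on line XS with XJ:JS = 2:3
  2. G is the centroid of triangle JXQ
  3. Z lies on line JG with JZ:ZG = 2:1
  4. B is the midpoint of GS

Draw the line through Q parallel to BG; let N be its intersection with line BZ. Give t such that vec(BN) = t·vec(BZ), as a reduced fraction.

t = -8

Choose coordinates X = (0, 0), S = (1, 0), Q = (0, 1), C = (2, 1).
1. J lies on line XS with XJ:JS = 2:3 ⇒ J = (2/5, 0)
2. G is the centroid of triangle JXQ ⇒ G = (2/15, 1/3)
3. Z lies on line JG with JZ:ZG = 2:1 ⇒ Z = (2/9, 2/9)
4. B is the midpoint of GS ⇒ B = (17/30, 1/6)
through Q parallel to BG: direction (-13/30, 1/6); meets BZ at N = (299/90, -5/18)
N = B + t·(Z−B) with t = -8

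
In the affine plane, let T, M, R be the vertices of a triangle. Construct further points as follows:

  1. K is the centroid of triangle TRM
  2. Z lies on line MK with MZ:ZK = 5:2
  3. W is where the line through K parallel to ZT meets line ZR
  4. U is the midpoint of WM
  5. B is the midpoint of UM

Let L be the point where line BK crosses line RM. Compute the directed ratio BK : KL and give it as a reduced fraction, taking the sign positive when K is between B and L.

Work in coordinates with T = (0, 0), M = (1, 0), R = (0, 1).
1. K is the centroid of triangle TRM ⇒ K = (1/3, 1/3)
2. Z lies on line MK with MZ:ZK = 5:2 ⇒ Z = (11/21, 5/21)
3. W is where the line through K parallel to ZT meets line ZR ⇒ W = (3/7, 29/77)
4. U is the midpoint of WM ⇒ U = (5/7, 29/154)
5. B is the midpoint of UM ⇒ B = (6/7, 29/308)
line BK meets RM at L = (249/263, 14/263)
K = B + t·(L−B) with t = -263/45, so BK:KL = -263/45:308/45

BK:KL = -263/308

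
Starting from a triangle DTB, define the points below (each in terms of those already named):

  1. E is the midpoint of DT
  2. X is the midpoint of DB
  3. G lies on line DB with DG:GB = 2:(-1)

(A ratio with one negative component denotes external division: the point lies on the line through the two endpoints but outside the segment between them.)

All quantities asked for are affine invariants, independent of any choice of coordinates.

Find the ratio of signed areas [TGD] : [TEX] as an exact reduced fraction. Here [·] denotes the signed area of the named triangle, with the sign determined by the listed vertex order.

Work in coordinates with D = (0, 0), T = (1, 0), B = (0, 1).
1. E is the midpoint of DT ⇒ E = (1/2, 0)
2. X is the midpoint of DB ⇒ X = (0, 1/2)
3. G lies on line DB with DG:GB = 2:(-1) ⇒ G = (0, 2)
2·[TGD] = 2, 2·[TEX] = -1/4
[TGD]:[TEX] = 2:-1/4 = -8

[TGD]:[TEX] = -8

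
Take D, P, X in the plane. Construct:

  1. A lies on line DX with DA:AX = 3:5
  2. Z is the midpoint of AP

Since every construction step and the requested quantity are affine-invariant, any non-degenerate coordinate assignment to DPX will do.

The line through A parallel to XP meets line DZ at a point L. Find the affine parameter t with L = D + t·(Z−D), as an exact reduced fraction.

t = 6/11

Choose coordinates D = (0, 0), P = (1, 0), X = (0, 1).
1. A lies on line DX with DA:AX = 3:5 ⇒ A = (0, 3/8)
2. Z is the midpoint of AP ⇒ Z = (1/2, 3/16)
through A parallel to XP: direction (1, -1); meets DZ at L = (3/11, 9/88)
L = D + t·(Z−D) with t = 6/11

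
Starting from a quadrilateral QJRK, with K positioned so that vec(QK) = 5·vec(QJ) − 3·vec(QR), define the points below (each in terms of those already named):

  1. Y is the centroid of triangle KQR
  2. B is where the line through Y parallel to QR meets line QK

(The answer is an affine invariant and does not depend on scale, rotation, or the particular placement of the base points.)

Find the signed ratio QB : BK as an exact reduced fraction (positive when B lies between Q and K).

Set Q = (0, 0), J = (1, 0), R = (0, 1), K = (5, -3); any affine frame gives the same invariant.
1. Y is the centroid of triangle KQR ⇒ Y = (5/3, -2/3)
2. B is where the line through Y parallel to QR meets line QK ⇒ B = (5/3, -1)
B = Q + t·(K−Q) with t = 1/3, so QB:BK = t:(1−t) = 1/3:2/3

QB:BK = 1/2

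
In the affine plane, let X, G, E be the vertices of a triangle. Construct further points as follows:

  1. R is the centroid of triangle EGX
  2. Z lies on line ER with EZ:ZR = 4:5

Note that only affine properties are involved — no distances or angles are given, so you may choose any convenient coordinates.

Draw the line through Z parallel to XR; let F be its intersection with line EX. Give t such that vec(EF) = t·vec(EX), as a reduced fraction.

t = 4/9

Assign X = (0, 0), G = (1, 0), E = (0, 1) — the answer is frame-independent, so this choice is without loss of generality.
1. R is the centroid of triangle EGX ⇒ R = (1/3, 1/3)
2. Z lies on line ER with EZ:ZR = 4:5 ⇒ Z = (4/27, 19/27)
through Z parallel to XR: direction (1/3, 1/3); meets EX at F = (0, 5/9)
F = E + t·(X−E) with t = 4/9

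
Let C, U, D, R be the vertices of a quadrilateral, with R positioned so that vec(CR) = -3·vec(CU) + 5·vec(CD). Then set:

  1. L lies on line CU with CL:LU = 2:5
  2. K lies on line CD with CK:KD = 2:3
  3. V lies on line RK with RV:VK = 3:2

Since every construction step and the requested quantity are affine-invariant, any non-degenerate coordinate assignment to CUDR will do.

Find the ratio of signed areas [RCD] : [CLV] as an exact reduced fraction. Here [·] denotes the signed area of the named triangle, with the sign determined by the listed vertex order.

Work in coordinates with C = (0, 0), U = (1, 0), D = (0, 1), R = (-3, 5).
1. L lies on line CU with CL:LU = 2:5 ⇒ L = (2/7, 0)
2. K lies on line CD with CK:KD = 2:3 ⇒ K = (0, 2/5)
3. V lies on line RK with RV:VK = 3:2 ⇒ V = (-6/5, 56/25)
2·[RCD] = 3, 2·[CLV] = 16/25
[RCD]:[CLV] = 3:16/25 = 75/16

[RCD]:[CLV] = 75/16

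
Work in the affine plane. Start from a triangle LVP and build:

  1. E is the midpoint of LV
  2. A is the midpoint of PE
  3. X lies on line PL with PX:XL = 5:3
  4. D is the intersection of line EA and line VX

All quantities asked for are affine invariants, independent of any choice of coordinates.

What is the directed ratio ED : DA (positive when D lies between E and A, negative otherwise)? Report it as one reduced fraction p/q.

ED:DA = 6/7

Set L = (0, 0), V = (1, 0), P = (0, 1); any affine frame gives the same invariant.
1. E is the midpoint of LV ⇒ E = (1/2, 0)
2. A is the midpoint of PE ⇒ A = (1/4, 1/2)
3. X lies on line PL with PX:XL = 5:3 ⇒ X = (0, 3/8)
4. D is the intersection of line EA and line VX ⇒ D = (5/13, 3/13)
D = E + t·(A−E) with t = 6/13, so ED:DA = t:(1−t) = 6/13:7/13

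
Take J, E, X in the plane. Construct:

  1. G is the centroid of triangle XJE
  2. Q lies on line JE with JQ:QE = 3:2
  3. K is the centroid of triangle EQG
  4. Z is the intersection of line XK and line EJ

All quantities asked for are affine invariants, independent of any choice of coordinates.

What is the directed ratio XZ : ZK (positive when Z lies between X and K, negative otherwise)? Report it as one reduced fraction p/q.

XZ:ZK = -9

Work in coordinates with J = (0, 0), E = (1, 0), X = (0, 1).
1. G is the centroid of triangle XJE ⇒ G = (1/3, 1/3)
2. Q lies on line JE with JQ:QE = 3:2 ⇒ Q = (3/5, 0)
3. K is the centroid of triangle EQG ⇒ K = (29/45, 1/9)
4. Z is the intersection of line XK and line EJ ⇒ Z = (29/40, 0)
Z = X + t·(K−X) with t = 9/8, so XZ:ZK = t:(1−t) = 9/8:-1/8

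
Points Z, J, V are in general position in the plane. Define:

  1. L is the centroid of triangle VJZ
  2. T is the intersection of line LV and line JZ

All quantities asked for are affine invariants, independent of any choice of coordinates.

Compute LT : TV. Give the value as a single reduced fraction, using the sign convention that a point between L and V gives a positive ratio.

Assign Z = (0, 0), J = (1, 0), V = (0, 1) — the answer is frame-independent, so this choice is without loss of generality.
1. L is the centroid of triangle VJZ ⇒ L = (1/3, 1/3)
2. T is the intersection of line LV and line JZ ⇒ T = (1/2, 0)
T = L + t·(V−L) with t = -1/2, so LT:TV = t:(1−t) = -1/2:3/2

LT:TV = -1/3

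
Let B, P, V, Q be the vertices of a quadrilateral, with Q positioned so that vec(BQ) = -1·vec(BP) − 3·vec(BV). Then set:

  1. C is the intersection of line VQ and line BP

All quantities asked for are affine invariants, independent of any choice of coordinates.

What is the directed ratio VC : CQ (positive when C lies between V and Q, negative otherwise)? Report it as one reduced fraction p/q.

Work in coordinates with B = (0, 0), P = (1, 0), V = (0, 1), Q = (-1, -3).
1. C is the intersection of line VQ and line BP ⇒ C = (-1/4, 0)
C = V + t·(Q−V) with t = 1/4, so VC:CQ = t:(1−t) = 1/4:3/4

VC:CQ = 1/3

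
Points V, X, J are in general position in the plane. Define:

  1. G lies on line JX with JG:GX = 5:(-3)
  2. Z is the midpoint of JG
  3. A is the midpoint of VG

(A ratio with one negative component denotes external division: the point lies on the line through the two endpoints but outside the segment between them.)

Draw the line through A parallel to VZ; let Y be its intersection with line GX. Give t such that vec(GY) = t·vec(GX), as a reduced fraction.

t = 5/12

Set V = (0, 0), X = (1, 0), J = (0, 1); any affine frame gives the same invariant.
1. G lies on line JX with JG:GX = 5:(-3) ⇒ G = (5/2, -3/2)
2. Z is the midpoint of JG ⇒ Z = (5/4, -1/4)
3. A is the midpoint of VG ⇒ A = (5/4, -3/4)
through A parallel to VZ: direction (5/4, -1/4); meets GX at Y = (15/8, -7/8)
Y = G + t·(X−G) with t = 5/12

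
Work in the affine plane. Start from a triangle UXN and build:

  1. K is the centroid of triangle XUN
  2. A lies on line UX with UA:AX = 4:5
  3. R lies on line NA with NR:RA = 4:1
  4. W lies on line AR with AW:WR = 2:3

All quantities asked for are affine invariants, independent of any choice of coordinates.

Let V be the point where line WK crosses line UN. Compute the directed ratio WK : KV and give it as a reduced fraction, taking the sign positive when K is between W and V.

WK:KV = 17/75

Choose coordinates U = (0, 0), X = (1, 0), N = (0, 1).
1. K is the centroid of triangle XUN ⇒ K = (1/3, 1/3)
2. A lies on line UX with UA:AX = 4:5 ⇒ A = (4/9, 0)
3. R lies on line NA with NR:RA = 4:1 ⇒ R = (16/45, 1/5)
4. W lies on line AR with AW:WR = 2:3 ⇒ W = (92/225, 2/25)
line WK meets UN at V = (0, 74/51)
K = W + t·(V−W) with t = 17/92, so WK:KV = 17/92:75/92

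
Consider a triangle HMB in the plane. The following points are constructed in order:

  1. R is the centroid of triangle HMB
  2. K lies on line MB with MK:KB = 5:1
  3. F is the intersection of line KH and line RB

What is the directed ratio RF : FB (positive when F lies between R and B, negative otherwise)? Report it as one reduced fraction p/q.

RF:FB = 4/3

Assign H = (0, 0), M = (1, 0), B = (0, 1) — the answer is frame-independent, so this choice is without loss of generality.
1. R is the centroid of triangle HMB ⇒ R = (1/3, 1/3)
2. K lies on line MB with MK:KB = 5:1 ⇒ K = (1/6, 5/6)
3. F is the intersection of line KH and line RB ⇒ F = (1/7, 5/7)
F = R + t·(B−R) with t = 4/7, so RF:FB = t:(1−t) = 4/7:3/7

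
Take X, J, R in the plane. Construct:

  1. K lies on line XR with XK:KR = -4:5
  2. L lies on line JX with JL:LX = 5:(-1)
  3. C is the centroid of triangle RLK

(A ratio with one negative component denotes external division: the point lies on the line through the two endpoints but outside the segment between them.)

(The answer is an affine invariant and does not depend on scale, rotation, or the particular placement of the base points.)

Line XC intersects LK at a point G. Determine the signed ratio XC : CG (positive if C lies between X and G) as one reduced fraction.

XC:CG = 7/5

Assign X = (0, 0), J = (1, 0), R = (0, 1) — the answer is frame-independent, so this choice is without loss of generality.
1. K lies on line XR with XK:KR = -4:5 ⇒ K = (0, -4)
2. L lies on line JX with JL:LX = 5:(-1) ⇒ L = (-1/4, 0)
3. C is the centroid of triangle RLK ⇒ C = (-1/12, -1)
line XC meets LK at G = (-1/7, -12/7)
C = X + t·(G−X) with t = 7/12, so XC:CG = 7/12:5/12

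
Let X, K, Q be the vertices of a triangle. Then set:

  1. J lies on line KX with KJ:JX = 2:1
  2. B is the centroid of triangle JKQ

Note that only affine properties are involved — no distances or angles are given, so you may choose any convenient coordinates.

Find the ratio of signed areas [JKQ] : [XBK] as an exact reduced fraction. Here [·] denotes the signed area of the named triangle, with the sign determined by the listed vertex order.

Choose coordinates X = (0, 0), K = (1, 0), Q = (0, 1).
1. J lies on line KX with KJ:JX = 2:1 ⇒ J = (1/3, 0)
2. B is the centroid of triangle JKQ ⇒ B = (4/9, 1/3)
2·[JKQ] = 2/3, 2·[XBK] = -1/3
[JKQ]:[XBK] = 2/3:-1/3 = -2

[JKQ]:[XBK] = -2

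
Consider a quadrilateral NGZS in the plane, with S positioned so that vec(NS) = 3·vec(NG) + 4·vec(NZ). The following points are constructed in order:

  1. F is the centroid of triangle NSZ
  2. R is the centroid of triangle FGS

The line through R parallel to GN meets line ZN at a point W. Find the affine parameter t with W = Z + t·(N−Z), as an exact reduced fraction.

Choose coordinates N = (0, 0), G = (1, 0), Z = (0, 1), S = (3, 4).
1. F is the centroid of triangle NSZ ⇒ F = (1, 5/3)
2. R is the centroid of triangle FGS ⇒ R = (5/3, 17/9)
through R parallel to GN: direction (-1, 0); meets ZN at W = (0, 17/9)
W = Z + t·(N−Z) with t = -8/9

t = -8/9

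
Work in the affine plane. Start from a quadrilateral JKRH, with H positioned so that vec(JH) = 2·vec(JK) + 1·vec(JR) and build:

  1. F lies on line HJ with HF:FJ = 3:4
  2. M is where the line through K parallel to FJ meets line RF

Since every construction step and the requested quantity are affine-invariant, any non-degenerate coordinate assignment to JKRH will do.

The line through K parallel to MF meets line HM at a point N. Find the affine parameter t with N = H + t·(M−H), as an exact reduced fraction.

t = 11/6

Choose coordinates J = (0, 0), K = (1, 0), R = (0, 1), H = (2, 1).
1. F lies on line HJ with HF:FJ = 3:4 ⇒ F = (8/7, 4/7)
2. M is where the line through K parallel to FJ meets line RF ⇒ M = (12/7, 5/14)
through K parallel to MF: direction (-4/7, 3/14); meets HM at N = (31/21, -5/28)
N = H + t·(M−H) with t = 11/6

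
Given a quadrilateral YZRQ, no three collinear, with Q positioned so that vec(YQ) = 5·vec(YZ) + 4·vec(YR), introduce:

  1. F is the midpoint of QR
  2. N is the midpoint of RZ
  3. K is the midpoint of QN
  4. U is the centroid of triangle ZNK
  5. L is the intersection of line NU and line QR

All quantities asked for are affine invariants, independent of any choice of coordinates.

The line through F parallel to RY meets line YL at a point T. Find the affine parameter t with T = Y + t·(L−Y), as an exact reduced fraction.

t = -1/2

Set Y = (0, 0), Z = (1, 0), R = (0, 1), Q = (5, 4); any affine frame gives the same invariant.
1. F is the midpoint of QR ⇒ F = (5/2, 5/2)
2. N is the midpoint of RZ ⇒ N = (1/2, 1/2)
3. K is the midpoint of QN ⇒ K = (11/4, 9/4)
4. U is the centroid of triangle ZNK ⇒ U = (17/12, 11/12)
5. L is the intersection of line NU and line QR ⇒ L = (-5, -2)
through F parallel to RY: direction (0, -1); meets YL at T = (5/2, 1)
T = Y + t·(L−Y) with t = -1/2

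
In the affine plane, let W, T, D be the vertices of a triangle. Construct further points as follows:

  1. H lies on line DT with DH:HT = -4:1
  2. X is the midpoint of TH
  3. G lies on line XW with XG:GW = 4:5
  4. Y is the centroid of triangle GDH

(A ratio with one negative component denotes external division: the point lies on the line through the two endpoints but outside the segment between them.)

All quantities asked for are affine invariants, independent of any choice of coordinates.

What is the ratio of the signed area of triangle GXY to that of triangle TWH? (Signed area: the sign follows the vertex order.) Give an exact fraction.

[GXY]:[TWH] = 4/9

Work in coordinates with W = (0, 0), T = (1, 0), D = (0, 1).
1. H lies on line DT with DH:HT = -4:1 ⇒ H = (4/3, -1/3)
2. X is the midpoint of TH ⇒ X = (7/6, -1/6)
3. G lies on line XW with XG:GW = 4:5 ⇒ G = (35/54, -5/54)
4. Y is the centroid of triangle GDH ⇒ Y = (107/162, 31/162)
2·[GXY] = 4/27, 2·[TWH] = 1/3
[GXY]:[TWH] = 4/27:1/3 = 4/9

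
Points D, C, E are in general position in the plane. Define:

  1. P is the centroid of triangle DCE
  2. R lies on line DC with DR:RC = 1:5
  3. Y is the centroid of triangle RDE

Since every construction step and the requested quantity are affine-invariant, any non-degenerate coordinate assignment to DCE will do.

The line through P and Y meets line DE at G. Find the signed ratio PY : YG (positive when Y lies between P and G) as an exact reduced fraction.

Choose coordinates D = (0, 0), C = (1, 0), E = (0, 1).
1. P is the centroid of triangle DCE ⇒ P = (1/3, 1/3)
2. R lies on line DC with DR:RC = 1:5 ⇒ R = (1/6, 0)
3. Y is the centroid of triangle RDE ⇒ Y = (1/18, 1/3)
line PY meets DE at G = (0, 1/3)
Y = P + t·(G−P) with t = 5/6, so PY:YG = 5/6:1/6

PY:YG = 5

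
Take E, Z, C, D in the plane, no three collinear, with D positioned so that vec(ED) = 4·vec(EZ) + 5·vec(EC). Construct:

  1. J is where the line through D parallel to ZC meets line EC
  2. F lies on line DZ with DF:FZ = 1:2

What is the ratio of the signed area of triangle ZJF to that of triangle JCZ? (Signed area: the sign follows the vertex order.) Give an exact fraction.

Assign E = (0, 0), Z = (1, 0), C = (0, 1), D = (4, 5) — the answer is frame-independent, so this choice is without loss of generality.
1. J is where the line through D parallel to ZC meets line EC ⇒ J = (0, 9)
2. F lies on line DZ with DF:FZ = 1:2 ⇒ F = (3, 10/3)
2·[ZJF] = -64/3, 2·[JCZ] = 8
[ZJF]:[JCZ] = -64/3:8 = -8/3

[ZJF]:[JCZ] = -8/3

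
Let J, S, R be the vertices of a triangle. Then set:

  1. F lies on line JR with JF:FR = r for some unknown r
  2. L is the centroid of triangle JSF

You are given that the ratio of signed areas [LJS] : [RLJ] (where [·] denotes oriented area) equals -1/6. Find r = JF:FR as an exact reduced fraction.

Work in coordinates with J = (0, 0), S = (1, 0), R = (0, 1).
1. With JF:FR = r, write λ = r/(r+1) so F = J + λ·(R−J); F is affine-linear in λ
2. L is the centroid of triangle JSF ⇒ L is an affine combination of earlier points and hence also affine-linear in λ
Every point depending on F is an affine combination of F and λ-independent points, so each such coordinate is linear in λ; the λ² term in each signed area is a multiple of (R−J)×(R−J) = 0, so 2·[LJS] and 2·[RLJ] are each linear in λ. Evaluating at λ=0 and λ=1:
  2·[LJS] = 1/3·λ,   2·[RLJ] = -1/3
So [LJS]:[RLJ] = (1/3·λ) / (-1/3). Setting this equal to -1/6:
  1/3·λ = -1/6·(-1/3)  ⇒  λ = 1/6
Then r = λ/(1−λ) = (1/6)/(5/6) = 1/5. Check: with r = 1/5, F = (0, 1/6) and [LJS]:[RLJ] = -1/6 as required.

r = 1/5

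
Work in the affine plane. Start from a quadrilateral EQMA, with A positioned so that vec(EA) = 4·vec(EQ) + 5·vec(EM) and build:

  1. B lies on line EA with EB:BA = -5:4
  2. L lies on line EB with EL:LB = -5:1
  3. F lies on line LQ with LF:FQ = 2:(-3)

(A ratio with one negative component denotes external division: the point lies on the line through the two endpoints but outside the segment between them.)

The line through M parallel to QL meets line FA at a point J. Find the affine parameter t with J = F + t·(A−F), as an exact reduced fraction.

t = 221/105

Assign E = (0, 0), Q = (1, 0), M = (0, 1), A = (4, 5) — the answer is frame-independent, so this choice is without loss of generality.
1. B lies on line EA with EB:BA = -5:4 ⇒ B = (20, 25)
2. L lies on line EB with EL:LB = -5:1 ⇒ L = (25, 125/4)
3. F lies on line LQ with LF:FQ = 2:(-3) ⇒ F = (73, 375/4)
through M parallel to QL: direction (24, 125/4); meets FA at J = (-2528/35, -1954/21)
J = F + t·(A−F) with t = 221/105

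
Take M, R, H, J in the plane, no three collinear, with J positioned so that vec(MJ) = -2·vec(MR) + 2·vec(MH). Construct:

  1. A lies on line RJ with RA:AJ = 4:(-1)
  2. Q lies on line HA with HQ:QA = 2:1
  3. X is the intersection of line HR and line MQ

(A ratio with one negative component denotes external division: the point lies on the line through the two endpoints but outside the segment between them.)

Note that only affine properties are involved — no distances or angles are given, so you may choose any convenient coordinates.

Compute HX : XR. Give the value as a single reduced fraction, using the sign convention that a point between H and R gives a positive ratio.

HX:XR = -18/19

Choose coordinates M = (0, 0), R = (1, 0), H = (0, 1), J = (-2, 2).
1. A lies on line RJ with RA:AJ = 4:(-1) ⇒ A = (-3, 8/3)
2. Q lies on line HA with HQ:QA = 2:1 ⇒ Q = (-2, 19/9)
3. X is the intersection of line HR and line MQ ⇒ X = (-18, 19)
X = H + t·(R−H) with t = -18, so HX:XR = t:(1−t) = -18:19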